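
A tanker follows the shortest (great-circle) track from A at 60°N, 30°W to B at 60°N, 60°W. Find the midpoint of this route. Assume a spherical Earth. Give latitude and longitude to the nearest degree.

≈ 61°N, 45°W

From cos δ = sin φ₁ sin φ₂ + cos φ₁ cos φ₂ cos Δλ, the central angle is δ ≈ 0.260 rad (14.9°).
Interpolate at f = 1/2 with slerp weights a = sin((1−f)δ)/sin δ ≈ 0.504, b = sin(fδ)/sin δ ≈ 0.504.
p = a·p₁ + b·p₂ ≈ (0.344, -0.344, 0.873); φ = arcsin(p_z) ≈ 60.85°, λ = atan2(p_y, p_x) ≈ -45.00°.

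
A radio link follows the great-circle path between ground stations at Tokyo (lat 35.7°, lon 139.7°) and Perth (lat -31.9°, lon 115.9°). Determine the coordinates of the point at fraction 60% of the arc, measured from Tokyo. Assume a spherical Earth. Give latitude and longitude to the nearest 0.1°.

Write both endpoints as unit vectors p₁, p₂ with components (cos φ cos λ, cos φ sin λ, sin φ).
The central angle between the endpoints is δ = arccos(p₁·p₂) ≈ 1.242 rad (71.2°).
Interpolate at f = 0.60 with slerp weights a = sin((1−f)δ)/sin δ ≈ 0.504, b = sin(fδ)/sin δ ≈ 0.717.
p = a·p₁ + b·p₂ ≈ (-0.578, 0.812, -0.085); φ = arcsin(p_z) ≈ -4.86°, λ = atan2(p_y, p_x) ≈ 125.44°.

≈ lat -4.9°, lon 125.4°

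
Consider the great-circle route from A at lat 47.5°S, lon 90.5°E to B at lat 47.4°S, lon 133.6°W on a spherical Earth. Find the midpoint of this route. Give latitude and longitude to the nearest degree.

Convert each endpoint to a unit vector on the sphere (x = cos φ cos λ, y = cos φ sin λ, z = sin φ).
The central angle between the endpoints is δ = arccos(p₁·p₂) ≈ 1.355 rad (77.6°).
Interpolate at f = 1/2 with slerp weights a = sin((1−f)δ)/sin δ ≈ 0.642, b = sin(fδ)/sin δ ≈ 0.642.
p = a·p₁ + b·p₂ ≈ (-0.303, 0.119, -0.945); φ = arcsin(p_z) ≈ -70.99°, λ = atan2(p_y, p_x) ≈ 158.58°.

≈ lat 71°S, lon 159°E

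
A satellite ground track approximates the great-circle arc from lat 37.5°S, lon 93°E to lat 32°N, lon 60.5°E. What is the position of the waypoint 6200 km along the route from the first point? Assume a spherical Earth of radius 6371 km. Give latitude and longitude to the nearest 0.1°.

Write both endpoints as unit vectors p₁, p₂ with components (cos φ cos λ, cos φ sin λ, sin φ).
The central angle between the endpoints is δ = arccos(p₁·p₂) ≈ 1.323 rad (75.8°). The total great-circle distance is δ·R ≈ 1.323 × 6371 ≈ 8432 km, so the target fraction is f = 6200/8432 ≈ 0.735.
Interpolate at f ≈ 0.735 with slerp weights a = sin((1−f)δ)/sin δ ≈ 0.354, b = sin(fδ)/sin δ ≈ 0.853.
p = a·p₁ + b·p₂ ≈ (0.341, 0.910, 0.236); φ = arcsin(p_z) ≈ 13.67°, λ = atan2(p_y, p_x) ≈ 69.43°.

≈ lat 13.7°N, lon 69.4°E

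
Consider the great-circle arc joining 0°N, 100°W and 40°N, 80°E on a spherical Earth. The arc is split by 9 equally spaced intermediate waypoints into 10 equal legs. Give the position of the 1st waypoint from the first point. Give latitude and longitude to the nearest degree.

From cos δ = sin φ₁ sin φ₂ + cos φ₁ cos φ₂ cos Δλ, the central angle is δ ≈ 2.443 rad (140.0°).
Interpolate at f = 1/10 with slerp weights a = sin((1−f)δ)/sin δ ≈ 1.259, b = sin(fδ)/sin δ ≈ 0.376.
p = a·p₁ + b·p₂ ≈ (-0.168, -0.956, 0.242); φ = arcsin(p_z) ≈ 14.00°, λ = atan2(p_y, p_x) ≈ -100.00°.

≈ 14°N, 100°W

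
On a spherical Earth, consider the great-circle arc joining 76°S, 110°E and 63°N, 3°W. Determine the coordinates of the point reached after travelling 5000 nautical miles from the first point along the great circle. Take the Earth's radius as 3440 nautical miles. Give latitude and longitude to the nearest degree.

≈ 5°S, 27°E

Write both endpoints as unit vectors p₁, p₂ with components (cos φ cos λ, cos φ sin λ, sin φ).
The central angle between the endpoints is δ = arccos(p₁·p₂) ≈ 2.708 rad (155.2°). The total great-circle distance is δ·R ≈ 2.708 × 3440 ≈ 9315 nmi, so the target fraction is f = 5000/9315 ≈ 0.537.
Interpolate at f ≈ 0.537 with slerp weights a = sin((1−f)δ)/sin δ ≈ 2.262, b = sin(fδ)/sin δ ≈ 2.364.
p = a·p₁ + b·p₂ ≈ (0.884, 0.458, -0.089); φ = arcsin(p_z) ≈ -5.09°, λ = atan2(p_y, p_x) ≈ 27.38°.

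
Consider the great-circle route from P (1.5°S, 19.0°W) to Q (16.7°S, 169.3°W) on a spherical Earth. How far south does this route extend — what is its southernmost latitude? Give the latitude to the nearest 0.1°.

≈ 33.1°S

The great circle lies in the plane with unit normal n̂ = (p₁ × p₂)/|p₁ × p₂|.
Here n̂_z ≈ -0.838; the vertex latitude is φ_max = arccos|n̂_z| ≈ 33.1°.
Check via Clairaut: cos φ_max = |cos φ₁| · sin C = cos(1.5°)·sin(123.1°) ≈ 0.838, again giving ≈ 33.1°.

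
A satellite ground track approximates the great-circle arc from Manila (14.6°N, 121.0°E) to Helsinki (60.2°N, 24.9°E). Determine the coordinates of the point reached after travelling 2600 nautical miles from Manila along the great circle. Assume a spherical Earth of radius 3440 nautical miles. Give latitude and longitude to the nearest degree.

≈ 49°N, 89°E

Write both endpoints as unit vectors p₁, p₂ with components (cos φ cos λ, cos φ sin λ, sin φ).
The central angle between the endpoints is δ = arccos(p₁·p₂) ≈ 1.402 rad (80.3°). The total great-circle distance is δ·R ≈ 1.402 × 3440 ≈ 4824 nmi, so the target fraction is f = 2600/4824 ≈ 0.539.
Interpolate at f ≈ 0.539 with slerp weights a = sin((1−f)δ)/sin δ ≈ 0.611, b = sin(fδ)/sin δ ≈ 0.696.
p = a·p₁ + b·p₂ ≈ (0.009, 0.652, 0.758); φ = arcsin(p_z) ≈ 49.27°, λ = atan2(p_y, p_x) ≈ 89.21°.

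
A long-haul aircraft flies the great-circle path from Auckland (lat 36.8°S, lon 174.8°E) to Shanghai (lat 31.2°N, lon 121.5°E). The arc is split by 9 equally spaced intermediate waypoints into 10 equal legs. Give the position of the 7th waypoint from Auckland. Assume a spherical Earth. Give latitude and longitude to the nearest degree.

≈ lat 11°N, lon 138°E

Write both endpoints as unit vectors p₁, p₂ with components (cos φ cos λ, cos φ sin λ, sin φ).
The central angle between the endpoints is δ = arccos(p₁·p₂) ≈ 1.472 rad (84.3°).
Interpolate at f = 7/10 with slerp weights a = sin((1−f)δ)/sin δ ≈ 0.429, b = sin(fδ)/sin δ ≈ 0.862.
p = a·p₁ + b·p₂ ≈ (-0.727, 0.660, 0.189); φ = arcsin(p_z) ≈ 10.90°, λ = atan2(p_y, p_x) ≈ 137.80°.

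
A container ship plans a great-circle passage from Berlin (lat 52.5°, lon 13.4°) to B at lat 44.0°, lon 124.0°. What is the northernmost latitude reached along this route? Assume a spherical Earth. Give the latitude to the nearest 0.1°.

The great circle lies in the plane with unit normal n̂ = (p₁ × p₂)/|p₁ × p₂|.
Here n̂_z ≈ +0.447; the vertex latitude is φ_max = arccos|n̂_z| ≈ 63.5°.
Check via Clairaut: cos φ_max = |cos φ₁| · sin C = cos(52.5°)·sin(47.2°) ≈ 0.447, again giving ≈ 63.5°.

≈ 63.5°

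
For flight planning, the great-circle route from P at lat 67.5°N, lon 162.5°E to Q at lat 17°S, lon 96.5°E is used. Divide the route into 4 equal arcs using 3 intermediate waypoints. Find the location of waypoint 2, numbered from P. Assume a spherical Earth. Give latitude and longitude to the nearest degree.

Convert each endpoint to a unit vector on the sphere (x = cos φ cos λ, y = cos φ sin λ, z = sin φ).
The central angle between the endpoints is δ = arccos(p₁·p₂) ≈ 1.692 rad (97.0°).
Interpolate at f = 2/4 with slerp weights a = sin((1−f)δ)/sin δ ≈ 0.754, b = sin(fδ)/sin δ ≈ 0.754.
p = a·p₁ + b·p₂ ≈ (-0.357, 0.804, 0.476); φ = arcsin(p_z) ≈ 28.45°, λ = atan2(p_y, p_x) ≈ 113.95°.

≈ lat 28°N, lon 114°E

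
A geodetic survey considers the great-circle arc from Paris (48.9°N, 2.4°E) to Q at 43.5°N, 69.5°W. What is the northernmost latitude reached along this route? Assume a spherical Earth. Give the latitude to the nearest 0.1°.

The great circle lies in the plane with unit normal n̂ = (p₁ × p₂)/|p₁ × p₂|.
Here n̂_z ≈ -0.608; the vertex latitude is φ_max = arccos|n̂_z| ≈ 52.5°.
Check via Clairaut: cos φ_max = |cos φ₁| · sin C = cos(48.9°)·sin(67.7°) ≈ 0.608, again giving ≈ 52.5°.

≈ 52.5°N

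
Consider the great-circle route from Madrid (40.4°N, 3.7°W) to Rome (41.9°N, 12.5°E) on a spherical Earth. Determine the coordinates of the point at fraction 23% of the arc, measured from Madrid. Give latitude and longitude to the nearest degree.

Convert each endpoint to a unit vector on the sphere (x = cos φ cos λ, y = cos φ sin λ, z = sin φ).
The central angle between the endpoints is δ = arccos(p₁·p₂) ≈ 0.214 rad (12.3°).
Interpolate at f = 0.23 with slerp weights a = sin((1−f)δ)/sin δ ≈ 0.772, b = sin(fδ)/sin δ ≈ 0.232.
p = a·p₁ + b·p₂ ≈ (0.755, -0.001, 0.655); φ = arcsin(p_z) ≈ 40.94°, λ = atan2(p_y, p_x) ≈ -0.05°.

≈ 41°N, 0°E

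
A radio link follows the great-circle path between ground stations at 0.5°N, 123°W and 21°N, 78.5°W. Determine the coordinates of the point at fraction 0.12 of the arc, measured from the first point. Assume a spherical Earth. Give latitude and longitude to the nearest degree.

≈ 3°N, 118°W

Write both endpoints as unit vectors p₁, p₂ with components (cos φ cos λ, cos φ sin λ, sin φ).
The central angle between the endpoints is δ = arccos(p₁·p₂) ≈ 0.838 rad (48.0°).
Interpolate at f = 0.12 with slerp weights a = sin((1−f)δ)/sin δ ≈ 0.905, b = sin(fδ)/sin δ ≈ 0.135.
p = a·p₁ + b·p₂ ≈ (-0.468, -0.882, 0.056); φ = arcsin(p_z) ≈ 3.23°, λ = atan2(p_y, p_x) ≈ -117.92°.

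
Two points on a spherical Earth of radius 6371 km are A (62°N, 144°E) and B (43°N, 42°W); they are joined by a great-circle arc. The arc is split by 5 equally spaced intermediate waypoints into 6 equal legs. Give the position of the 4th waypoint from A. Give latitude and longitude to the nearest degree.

Convert each endpoint to a unit vector on the sphere (x = cos φ cos λ, y = cos φ sin λ, z = sin φ).
The central angle between the endpoints is δ = arccos(p₁·p₂) ≈ 1.307 rad (74.9°).
Interpolate at f = 4/6 with slerp weights a = sin((1−f)δ)/sin δ ≈ 0.437, b = sin(fδ)/sin δ ≈ 0.793.
p = a·p₁ + b·p₂ ≈ (0.265, -0.267, 0.927); φ = arcsin(p_z) ≈ 67.90°, λ = atan2(p_y, p_x) ≈ -45.27°.

≈ (68°N, 45°W)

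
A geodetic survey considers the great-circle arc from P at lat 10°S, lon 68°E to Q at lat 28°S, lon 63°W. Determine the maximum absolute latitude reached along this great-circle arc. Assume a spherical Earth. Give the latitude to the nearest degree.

≈ 41°S

The great circle lies in the plane with unit normal n̂ = (p₁ × p₂)/|p₁ × p₂|.
Here n̂_z ≈ -0.752; the vertex latitude is φ_max = arccos|n̂_z| ≈ 41.2°.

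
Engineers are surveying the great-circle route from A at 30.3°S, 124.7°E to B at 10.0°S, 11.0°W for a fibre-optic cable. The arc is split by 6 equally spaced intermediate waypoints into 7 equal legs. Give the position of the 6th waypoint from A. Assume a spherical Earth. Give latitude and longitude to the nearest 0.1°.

≈ 21.9°S, 2.1°E

The haversine formula gives a central angle δ ≈ 2.119 rad (121.4°) between the endpoints.
Interpolate at f = 6/7 with slerp weights a = sin((1−f)δ)/sin δ ≈ 0.349, b = sin(fδ)/sin δ ≈ 1.136.
p = a·p₁ + b·p₂ ≈ (0.927, 0.034, -0.374); φ = arcsin(p_z) ≈ -21.93°, λ = atan2(p_y, p_x) ≈ 2.12°.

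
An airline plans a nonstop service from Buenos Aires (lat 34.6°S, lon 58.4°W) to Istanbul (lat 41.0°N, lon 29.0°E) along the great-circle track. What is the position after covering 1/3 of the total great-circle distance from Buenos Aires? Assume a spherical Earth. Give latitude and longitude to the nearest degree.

Convert each endpoint to a unit vector on the sphere (x = cos φ cos λ, y = cos φ sin λ, z = sin φ).
The central angle between the endpoints is δ = arccos(p₁·p₂) ≈ 1.922 rad (110.1°).
Interpolate at f = 1/3 with slerp weights a = sin((1−f)δ)/sin δ ≈ 1.021, b = sin(fδ)/sin δ ≈ 0.637.
p = a·p₁ + b·p₂ ≈ (0.861, -0.483, -0.162); φ = arcsin(p_z) ≈ -9.32°, λ = atan2(p_y, p_x) ≈ -29.29°.

≈ lat 9°S, lon 29°W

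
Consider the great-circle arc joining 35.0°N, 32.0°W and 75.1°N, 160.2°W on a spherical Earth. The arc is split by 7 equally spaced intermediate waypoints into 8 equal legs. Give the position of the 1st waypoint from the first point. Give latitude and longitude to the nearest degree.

≈ 43°N, 34°W

Convert each endpoint to a unit vector on the sphere (x = cos φ cos λ, y = cos φ sin λ, z = sin φ).
The central angle between the endpoints is δ = arccos(p₁·p₂) ≈ 1.133 rad (64.9°).
Interpolate at f = 1/8 with slerp weights a = sin((1−f)δ)/sin δ ≈ 0.924, b = sin(fδ)/sin δ ≈ 0.156.
p = a·p₁ + b·p₂ ≈ (0.604, -0.415, 0.681); φ = arcsin(p_z) ≈ 42.89°, λ = atan2(p_y, p_x) ≈ -34.46°.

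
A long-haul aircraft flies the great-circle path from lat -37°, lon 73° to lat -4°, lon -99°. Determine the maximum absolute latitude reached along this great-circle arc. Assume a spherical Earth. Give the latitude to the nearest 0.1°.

The great circle lies in the plane with unit normal n̂ = (p₁ × p₂)/|p₁ × p₂|.
Here n̂_z ≈ -0.167; the vertex latitude is φ_max = arccos|n̂_z| ≈ 80.4°.
Check via Clairaut: cos φ_max = |cos φ₁| · sin C = cos(37.0°)·sin(167.9°) ≈ 0.167, again giving ≈ 80.4°.

≈ -80.4°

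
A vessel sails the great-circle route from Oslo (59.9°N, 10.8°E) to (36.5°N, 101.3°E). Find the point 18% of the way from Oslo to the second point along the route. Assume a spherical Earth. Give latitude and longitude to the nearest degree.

Write both endpoints as unit vectors p₁, p₂ with components (cos φ cos λ, cos φ sin λ, sin φ).
The central angle between the endpoints is δ = arccos(p₁·p₂) ≈ 1.034 rad (59.3°).
Interpolate at f = 0.18 with slerp weights a = sin((1−f)δ)/sin δ ≈ 0.873, b = sin(fδ)/sin δ ≈ 0.215.
p = a·p₁ + b·p₂ ≈ (0.396, 0.252, 0.883); φ = arcsin(p_z) ≈ 62.02°, λ = atan2(p_y, p_x) ≈ 32.45°.

≈ (62°N, 32°E)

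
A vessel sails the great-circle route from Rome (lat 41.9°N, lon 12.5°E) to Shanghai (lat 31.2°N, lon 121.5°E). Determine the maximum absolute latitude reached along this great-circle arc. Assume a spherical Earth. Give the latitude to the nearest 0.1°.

The great circle lies in the plane with unit normal n̂ = (p₁ × p₂)/|p₁ × p₂|.
Here n̂_z ≈ +0.608; the vertex latitude is φ_max = arccos|n̂_z| ≈ 52.6°.
Check via Clairaut: cos φ_max = |cos φ₁| · sin C = cos(41.9°)·sin(54.8°) ≈ 0.608, again giving ≈ 52.6°.

≈ 52.6°N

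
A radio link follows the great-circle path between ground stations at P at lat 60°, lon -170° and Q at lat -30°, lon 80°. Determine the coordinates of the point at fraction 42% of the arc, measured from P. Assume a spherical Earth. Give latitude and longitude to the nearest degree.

The haversine formula gives a central angle δ ≈ 2.191 rad (125.5°) between the endpoints.
Interpolate at f = 0.42 with slerp weights a = sin((1−f)δ)/sin δ ≈ 1.174, b = sin(fδ)/sin δ ≈ 0.978.
p = a·p₁ + b·p₂ ≈ (-0.431, 0.732, 0.528); φ = arcsin(p_z) ≈ 31.85°, λ = atan2(p_y, p_x) ≈ 120.49°.

≈ lat 32°, lon 120°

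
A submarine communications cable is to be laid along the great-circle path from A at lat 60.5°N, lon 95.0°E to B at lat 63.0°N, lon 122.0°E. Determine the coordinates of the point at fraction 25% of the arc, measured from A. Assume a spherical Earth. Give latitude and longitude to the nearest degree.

≈ lat 62°N, lon 101°E

Convert each endpoint to a unit vector on the sphere (x = cos φ cos λ, y = cos φ sin λ, z = sin φ).
The central angle between the endpoints is δ = arccos(p₁·p₂) ≈ 0.226 rad (12.9°).
Interpolate at f = 0.25 with slerp weights a = sin((1−f)δ)/sin δ ≈ 0.753, b = sin(fδ)/sin δ ≈ 0.252.
p = a·p₁ + b·p₂ ≈ (-0.093, 0.466, 0.880); φ = arcsin(p_z) ≈ 61.61°, λ = atan2(p_y, p_x) ≈ 101.27°.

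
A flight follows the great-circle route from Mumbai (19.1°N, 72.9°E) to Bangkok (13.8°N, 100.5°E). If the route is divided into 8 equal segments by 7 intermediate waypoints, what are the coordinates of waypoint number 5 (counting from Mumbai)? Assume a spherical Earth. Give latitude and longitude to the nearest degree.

≈ (16°N, 90°E)

Write both endpoints as unit vectors p₁, p₂ with components (cos φ cos λ, cos φ sin λ, sin φ).
The central angle between the endpoints is δ = arccos(p₁·p₂) ≈ 0.471 rad (27.0°).
Interpolate at f = 5/8 with slerp weights a = sin((1−f)δ)/sin δ ≈ 0.387, b = sin(fδ)/sin δ ≈ 0.639.
p = a·p₁ + b·p₂ ≈ (-0.006, 0.960, 0.279); φ = arcsin(p_z) ≈ 16.21°, λ = atan2(p_y, p_x) ≈ 90.33°.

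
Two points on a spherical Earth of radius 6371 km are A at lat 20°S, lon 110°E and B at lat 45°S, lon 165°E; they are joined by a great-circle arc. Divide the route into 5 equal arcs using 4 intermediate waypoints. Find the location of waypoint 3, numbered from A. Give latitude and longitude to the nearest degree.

≈ lat 38°S, lon 139°E

From cos δ = sin φ₁ sin φ₂ + cos φ₁ cos φ₂ cos Δλ, the central angle is δ ≈ 0.898 rad (51.5°).
Interpolate at f = 3/5 with slerp weights a = sin((1−f)δ)/sin δ ≈ 0.450, b = sin(fδ)/sin δ ≈ 0.656.
p = a·p₁ + b·p₂ ≈ (-0.593, 0.517, -0.618); φ = arcsin(p_z) ≈ -38.15°, λ = atan2(p_y, p_x) ≈ 138.90°.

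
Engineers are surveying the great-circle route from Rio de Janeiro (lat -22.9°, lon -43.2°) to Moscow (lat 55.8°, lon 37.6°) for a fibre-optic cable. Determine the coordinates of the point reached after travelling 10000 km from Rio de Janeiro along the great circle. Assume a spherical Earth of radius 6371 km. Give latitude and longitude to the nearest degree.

Write both endpoints as unit vectors p₁, p₂ with components (cos φ cos λ, cos φ sin λ, sin φ).
The central angle between the endpoints is δ = arccos(p₁·p₂) ≈ 1.812 rad (103.8°). The total great-circle distance is δ·R ≈ 1.812 × 6371 ≈ 11545 km, so the target fraction is f = 10000/11545 ≈ 0.866.
Interpolate at f ≈ 0.866 with slerp weights a = sin((1−f)δ)/sin δ ≈ 0.247, b = sin(fδ)/sin δ ≈ 1.030.
p = a·p₁ + b·p₂ ≈ (0.625, 0.197, 0.756); φ = arcsin(p_z) ≈ 49.07°, λ = atan2(p_y, p_x) ≈ 17.52°.

≈ lat 49°, lon 18°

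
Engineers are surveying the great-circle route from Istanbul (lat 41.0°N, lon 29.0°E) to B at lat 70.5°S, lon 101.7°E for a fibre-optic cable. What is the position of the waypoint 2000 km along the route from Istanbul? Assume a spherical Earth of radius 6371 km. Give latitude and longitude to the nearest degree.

Convert each endpoint to a unit vector on the sphere (x = cos φ cos λ, y = cos φ sin λ, z = sin φ).
The central angle between the endpoints is δ = arccos(p₁·p₂) ≈ 2.145 rad (122.9°). The total great-circle distance is δ·R ≈ 2.145 × 6371 ≈ 13668 km, so the target fraction is f = 2000/13668 ≈ 0.146.
Interpolate at f ≈ 0.146 with slerp weights a = sin((1−f)δ)/sin δ ≈ 1.151, b = sin(fδ)/sin δ ≈ 0.368.
p = a·p₁ + b·p₂ ≈ (0.735, 0.541, 0.408); φ = arcsin(p_z) ≈ 24.10°, λ = atan2(p_y, p_x) ≈ 36.38°.

≈ lat 24°N, lon 36°E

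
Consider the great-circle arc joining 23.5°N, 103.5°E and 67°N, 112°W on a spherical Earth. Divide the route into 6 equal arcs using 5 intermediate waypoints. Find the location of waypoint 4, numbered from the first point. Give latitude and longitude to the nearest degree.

Write both endpoints as unit vectors p₁, p₂ with components (cos φ cos λ, cos φ sin λ, sin φ).
The central angle between the endpoints is δ = arccos(p₁·p₂) ≈ 1.495 rad (85.7°).
Interpolate at f = 4/6 with slerp weights a = sin((1−f)δ)/sin δ ≈ 0.479, b = sin(fδ)/sin δ ≈ 0.842.
p = a·p₁ + b·p₂ ≈ (-0.226, 0.122, 0.966); φ = arcsin(p_z) ≈ 75.11°, λ = atan2(p_y, p_x) ≈ 151.55°.

≈ 75°N, 152°E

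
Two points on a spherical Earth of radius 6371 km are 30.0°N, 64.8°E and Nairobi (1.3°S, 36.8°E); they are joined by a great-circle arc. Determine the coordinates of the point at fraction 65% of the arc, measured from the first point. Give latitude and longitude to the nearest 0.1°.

Write both endpoints as unit vectors p₁, p₂ with components (cos φ cos λ, cos φ sin λ, sin φ).
The central angle between the endpoints is δ = arccos(p₁·p₂) ≈ 0.718 rad (41.1°).
Interpolate at f = 0.65 with slerp weights a = sin((1−f)δ)/sin δ ≈ 0.378, b = sin(fδ)/sin δ ≈ 0.684.
p = a·p₁ + b·p₂ ≈ (0.687, 0.706, 0.173); φ = arcsin(p_z) ≈ 9.99°, λ = atan2(p_y, p_x) ≈ 45.78°.

≈ 10.0°N, 45.8°E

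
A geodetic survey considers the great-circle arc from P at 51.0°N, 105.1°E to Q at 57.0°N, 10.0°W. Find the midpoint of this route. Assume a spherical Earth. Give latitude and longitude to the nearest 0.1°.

Convert each endpoint to a unit vector on the sphere (x = cos φ cos λ, y = cos φ sin λ, z = sin φ).
The central angle between the endpoints is δ = arccos(p₁·p₂) ≈ 1.040 rad (59.6°).
Interpolate at f = 1/2 with slerp weights a = sin((1−f)δ)/sin δ ≈ 0.576, b = sin(fδ)/sin δ ≈ 0.576.
p = a·p₁ + b·p₂ ≈ (0.215, 0.296, 0.931); φ = arcsin(p_z) ≈ 68.58°, λ = atan2(p_y, p_x) ≈ 54.02°.

≈ 68.6°N, 54.0°E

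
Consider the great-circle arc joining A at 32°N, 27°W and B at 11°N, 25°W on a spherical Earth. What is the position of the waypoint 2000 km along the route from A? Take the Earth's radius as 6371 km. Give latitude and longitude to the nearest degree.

≈ 14°N, 25°W

Convert each endpoint to a unit vector on the sphere (x = cos φ cos λ, y = cos φ sin λ, z = sin φ).
The central angle between the endpoints is δ = arccos(p₁·p₂) ≈ 0.368 rad (21.1°). The total great-circle distance is δ·R ≈ 0.368 × 6371 ≈ 2344 km, so the target fraction is f = 2000/2344 ≈ 0.853.
Interpolate at f ≈ 0.853 with slerp weights a = sin((1−f)δ)/sin δ ≈ 0.150, b = sin(fδ)/sin δ ≈ 0.859.
p = a·p₁ + b·p₂ ≈ (0.877, -0.414, 0.243); φ = arcsin(p_z) ≈ 14.08°, λ = atan2(p_y, p_x) ≈ -25.26°.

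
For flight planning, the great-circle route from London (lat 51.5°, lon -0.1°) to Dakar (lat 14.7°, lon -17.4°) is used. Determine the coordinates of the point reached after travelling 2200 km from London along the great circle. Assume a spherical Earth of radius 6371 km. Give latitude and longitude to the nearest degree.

The haversine formula gives a central angle δ ≈ 0.686 rad (39.3°) between the endpoints. The total great-circle distance is δ·R ≈ 0.686 × 6371 ≈ 4373 km, so the target fraction is f = 2200/4373 ≈ 0.503.
Interpolate at f ≈ 0.503 with slerp weights a = sin((1−f)δ)/sin δ ≈ 0.528, b = sin(fδ)/sin δ ≈ 0.534.
p = a·p₁ + b·p₂ ≈ (0.822, -0.155, 0.549); φ = arcsin(p_z) ≈ 33.27°, λ = atan2(p_y, p_x) ≈ -10.69°.

≈ lat 33°, lon -11°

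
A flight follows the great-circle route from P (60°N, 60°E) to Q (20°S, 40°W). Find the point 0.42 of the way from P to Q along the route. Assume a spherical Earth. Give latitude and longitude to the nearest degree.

Convert each endpoint to a unit vector on the sphere (x = cos φ cos λ, y = cos φ sin λ, z = sin φ).
The central angle between the endpoints is δ = arccos(p₁·p₂) ≈ 1.958 rad (112.2°).
Interpolate at f = 0.42 with slerp weights a = sin((1−f)δ)/sin δ ≈ 0.979, b = sin(fδ)/sin δ ≈ 0.791.
p = a·p₁ + b·p₂ ≈ (0.815, -0.054, 0.578); φ = arcsin(p_z) ≈ 35.28°, λ = atan2(p_y, p_x) ≈ -3.79°.

≈ (35°N, 4°W)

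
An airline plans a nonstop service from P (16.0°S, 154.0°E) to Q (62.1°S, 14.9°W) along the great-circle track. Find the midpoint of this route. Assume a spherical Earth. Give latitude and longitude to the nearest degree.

Write both endpoints as unit vectors p₁, p₂ with components (cos φ cos λ, cos φ sin λ, sin φ).
The central angle between the endpoints is δ = arccos(p₁·p₂) ≈ 1.770 rad (101.4°).
Interpolate at f = 1/2 with slerp weights a = sin((1−f)δ)/sin δ ≈ 0.789, b = sin(fδ)/sin δ ≈ 0.789.
p = a·p₁ + b·p₂ ≈ (-0.325, 0.238, -0.915); φ = arcsin(p_z) ≈ -66.25°, λ = atan2(p_y, p_x) ≈ 143.83°.

≈ (66°S, 144°E)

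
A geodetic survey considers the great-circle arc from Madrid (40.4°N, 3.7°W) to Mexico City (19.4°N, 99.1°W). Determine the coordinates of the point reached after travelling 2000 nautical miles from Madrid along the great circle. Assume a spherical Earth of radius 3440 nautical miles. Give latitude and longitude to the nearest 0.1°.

≈ 42.3°N, 48.5°W

Write both endpoints as unit vectors p₁, p₂ with components (cos φ cos λ, cos φ sin λ, sin φ).
The central angle between the endpoints is δ = arccos(p₁·p₂) ≈ 1.423 rad (81.5°). The total great-circle distance is δ·R ≈ 1.423 × 3440 ≈ 4894 nmi, so the target fraction is f = 2000/4894 ≈ 0.409.
Interpolate at f ≈ 0.409 with slerp weights a = sin((1−f)δ)/sin δ ≈ 0.754, b = sin(fδ)/sin δ ≈ 0.555.
p = a·p₁ + b·p₂ ≈ (0.490, -0.554, 0.673); φ = arcsin(p_z) ≈ 42.29°, λ = atan2(p_y, p_x) ≈ -48.52°.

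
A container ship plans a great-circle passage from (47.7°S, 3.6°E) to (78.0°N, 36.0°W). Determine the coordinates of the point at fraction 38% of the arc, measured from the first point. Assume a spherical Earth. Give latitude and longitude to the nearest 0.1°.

≈ (0.5°N, 3.7°W)

Write both endpoints as unit vectors p₁, p₂ with components (cos φ cos λ, cos φ sin λ, sin φ).
The central angle between the endpoints is δ = arccos(p₁·p₂) ≈ 2.234 rad (128.0°).
Interpolate at f = 0.38 with slerp weights a = sin((1−f)δ)/sin δ ≈ 1.247, b = sin(fδ)/sin δ ≈ 0.952.
p = a·p₁ + b·p₂ ≈ (0.998, -0.064, 0.009); φ = arcsin(p_z) ≈ 0.53°, λ = atan2(p_y, p_x) ≈ -3.65°.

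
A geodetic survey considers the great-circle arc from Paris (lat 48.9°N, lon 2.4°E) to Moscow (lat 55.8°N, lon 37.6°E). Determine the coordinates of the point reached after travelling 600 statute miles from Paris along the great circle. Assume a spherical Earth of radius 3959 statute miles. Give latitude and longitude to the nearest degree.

≈ lat 53°N, lon 15°E

Convert each endpoint to a unit vector on the sphere (x = cos φ cos λ, y = cos φ sin λ, z = sin φ).
The central angle between the endpoints is δ = arccos(p₁·p₂) ≈ 0.389 rad (22.3°). The total great-circle distance is δ·R ≈ 0.389 × 3959 ≈ 1541 mi, so the target fraction is f = 600/1541 ≈ 0.389.
Interpolate at f ≈ 0.389 with slerp weights a = sin((1−f)δ)/sin δ ≈ 0.620, b = sin(fδ)/sin δ ≈ 0.398.
p = a·p₁ + b·p₂ ≈ (0.585, 0.154, 0.797); φ = arcsin(p_z) ≈ 52.81°, λ = atan2(p_y, p_x) ≈ 14.71°.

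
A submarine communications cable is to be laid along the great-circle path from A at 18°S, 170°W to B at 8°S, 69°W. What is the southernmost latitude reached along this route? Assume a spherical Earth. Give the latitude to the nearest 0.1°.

The great circle lies in the plane with unit normal n̂ = (p₁ × p₂)/|p₁ × p₂|.
Here n̂_z ≈ +0.933; the vertex latitude is φ_max = arccos|n̂_z| ≈ 21.1°.
Check via Clairaut: cos φ_max = |cos φ₁| · sin C = cos(18.0°)·sin(101.1°) ≈ 0.933, again giving ≈ 21.1°.

≈ 21.1°S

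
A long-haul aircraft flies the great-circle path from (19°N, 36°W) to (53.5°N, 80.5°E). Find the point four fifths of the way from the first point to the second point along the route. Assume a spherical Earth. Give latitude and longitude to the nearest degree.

Convert each endpoint to a unit vector on the sphere (x = cos φ cos λ, y = cos φ sin λ, z = sin φ).
The central angle between the endpoints is δ = arccos(p₁·p₂) ≈ 1.560 rad (89.4°).
Interpolate at f = 4/5 with slerp weights a = sin((1−f)δ)/sin δ ≈ 0.307, b = sin(fδ)/sin δ ≈ 0.948.
p = a·p₁ + b·p₂ ≈ (0.328, 0.386, 0.862); φ = arcsin(p_z) ≈ 59.58°, λ = atan2(p_y, p_x) ≈ 49.63°.

≈ (60°N, 50°E)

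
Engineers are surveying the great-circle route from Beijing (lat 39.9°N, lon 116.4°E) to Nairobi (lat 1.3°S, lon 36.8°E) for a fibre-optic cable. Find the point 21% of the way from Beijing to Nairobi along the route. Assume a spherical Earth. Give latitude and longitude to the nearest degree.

Convert each endpoint to a unit vector on the sphere (x = cos φ cos λ, y = cos φ sin λ, z = sin φ).
The central angle between the endpoints is δ = arccos(p₁·p₂) ≈ 1.447 rad (82.9°).
Interpolate at f = 0.21 with slerp weights a = sin((1−f)δ)/sin δ ≈ 0.917, b = sin(fδ)/sin δ ≈ 0.301.
p = a·p₁ + b·p₂ ≈ (-0.071, 0.811, 0.581); φ = arcsin(p_z) ≈ 35.54°, λ = atan2(p_y, p_x) ≈ 95.04°.

≈ lat 36°N, lon 95°E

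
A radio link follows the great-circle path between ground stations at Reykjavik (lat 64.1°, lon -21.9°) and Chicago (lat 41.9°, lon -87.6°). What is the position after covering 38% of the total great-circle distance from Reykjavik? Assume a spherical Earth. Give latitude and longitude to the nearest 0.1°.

Convert each endpoint to a unit vector on the sphere (x = cos φ cos λ, y = cos φ sin λ, z = sin φ).
The central angle between the endpoints is δ = arccos(p₁·p₂) ≈ 0.746 rad (42.7°).
Interpolate at f = 0.38 with slerp weights a = sin((1−f)δ)/sin δ ≈ 0.657, b = sin(fδ)/sin δ ≈ 0.412.
p = a·p₁ + b·p₂ ≈ (0.279, -0.414, 0.867); φ = arcsin(p_z) ≈ 60.06°, λ = atan2(p_y, p_x) ≈ -55.97°.

≈ lat 60.1°, lon -56.0°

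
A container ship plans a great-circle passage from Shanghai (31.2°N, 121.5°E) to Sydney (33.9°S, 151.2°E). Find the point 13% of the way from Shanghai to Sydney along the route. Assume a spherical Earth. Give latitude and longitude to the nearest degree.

≈ 23°N, 126°E

From cos δ = sin φ₁ sin φ₂ + cos φ₁ cos φ₂ cos Δλ, the central angle is δ ≈ 1.237 rad (70.9°).
Interpolate at f = 0.13 with slerp weights a = sin((1−f)δ)/sin δ ≈ 0.932, b = sin(fδ)/sin δ ≈ 0.169.
p = a·p₁ + b·p₂ ≈ (-0.540, 0.747, 0.388); φ = arcsin(p_z) ≈ 22.83°, λ = atan2(p_y, p_x) ≈ 125.84°.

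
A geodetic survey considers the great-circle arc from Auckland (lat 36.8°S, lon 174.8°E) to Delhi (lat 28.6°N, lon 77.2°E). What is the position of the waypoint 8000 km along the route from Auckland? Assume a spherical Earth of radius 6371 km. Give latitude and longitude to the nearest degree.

Write both endpoints as unit vectors p₁, p₂ with components (cos φ cos λ, cos φ sin λ, sin φ).
The central angle between the endpoints is δ = arccos(p₁·p₂) ≈ 1.960 rad (112.3°). The total great-circle distance is δ·R ≈ 1.960 × 6371 ≈ 12489 km, so the target fraction is f = 8000/12489 ≈ 0.641.
Interpolate at f ≈ 0.641 with slerp weights a = sin((1−f)δ)/sin δ ≈ 0.700, b = sin(fδ)/sin δ ≈ 1.028.
p = a·p₁ + b·p₂ ≈ (-0.358, 0.931, 0.073); φ = arcsin(p_z) ≈ 4.16°, λ = atan2(p_y, p_x) ≈ 111.06°.

≈ lat 4°N, lon 111°E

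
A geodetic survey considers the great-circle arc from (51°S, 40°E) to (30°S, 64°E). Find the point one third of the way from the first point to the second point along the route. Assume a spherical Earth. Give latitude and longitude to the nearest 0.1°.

Convert each endpoint to a unit vector on the sphere (x = cos φ cos λ, y = cos φ sin λ, z = sin φ).
The central angle between the endpoints is δ = arccos(p₁·p₂) ≈ 0.481 rad (27.6°).
Interpolate at f = 1/3 with slerp weights a = sin((1−f)δ)/sin δ ≈ 0.681, b = sin(fδ)/sin δ ≈ 0.345.
p = a·p₁ + b·p₂ ≈ (0.459, 0.544, -0.702); φ = arcsin(p_z) ≈ -44.59°, λ = atan2(p_y, p_x) ≈ 49.83°.

≈ (44.6°S, 49.8°E)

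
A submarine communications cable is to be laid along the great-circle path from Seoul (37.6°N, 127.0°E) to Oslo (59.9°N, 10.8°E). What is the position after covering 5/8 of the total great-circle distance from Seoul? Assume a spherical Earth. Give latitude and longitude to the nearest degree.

Write both endpoints as unit vectors p₁, p₂ with components (cos φ cos λ, cos φ sin λ, sin φ).
The central angle between the endpoints is δ = arccos(p₁·p₂) ≈ 1.211 rad (69.4°).
Interpolate at f = 5/8 with slerp weights a = sin((1−f)δ)/sin δ ≈ 0.469, b = sin(fδ)/sin δ ≈ 0.734.
p = a·p₁ + b·p₂ ≈ (0.138, 0.365, 0.921); φ = arcsin(p_z) ≈ 67.01°, λ = atan2(p_y, p_x) ≈ 69.32°.

≈ 67°N, 69°E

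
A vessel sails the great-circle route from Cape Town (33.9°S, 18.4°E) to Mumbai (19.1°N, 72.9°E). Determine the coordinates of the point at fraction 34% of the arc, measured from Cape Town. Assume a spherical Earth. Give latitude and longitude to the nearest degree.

≈ 17°S, 39°E

Convert each endpoint to a unit vector on the sphere (x = cos φ cos λ, y = cos φ sin λ, z = sin φ).
The central angle between the endpoints is δ = arccos(p₁·p₂) ≈ 1.294 rad (74.2°).
Interpolate at f = 0.34 with slerp weights a = sin((1−f)δ)/sin δ ≈ 0.784, b = sin(fδ)/sin δ ≈ 0.443.
p = a·p₁ + b·p₂ ≈ (0.740, 0.605, -0.292); φ = arcsin(p_z) ≈ -17.00°, λ = atan2(p_y, p_x) ≈ 39.27°.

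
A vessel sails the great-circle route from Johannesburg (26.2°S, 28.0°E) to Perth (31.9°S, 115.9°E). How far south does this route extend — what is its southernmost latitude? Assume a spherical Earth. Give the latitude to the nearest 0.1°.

≈ 37.9°S

The great circle lies in the plane with unit normal n̂ = (p₁ × p₂)/|p₁ × p₂|.
Here n̂_z ≈ +0.789; the vertex latitude is φ_max = arccos|n̂_z| ≈ 37.9°.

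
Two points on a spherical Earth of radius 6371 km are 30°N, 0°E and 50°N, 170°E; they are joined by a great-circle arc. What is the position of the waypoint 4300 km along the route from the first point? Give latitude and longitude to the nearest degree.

≈ 68°N, 11°E

Write both endpoints as unit vectors p₁, p₂ with components (cos φ cos λ, cos φ sin λ, sin φ).
The central angle between the endpoints is δ = arccos(p₁·p₂) ≈ 1.737 rad (99.5°). The total great-circle distance is δ·R ≈ 1.737 × 6371 ≈ 11065 km, so the target fraction is f = 4300/11065 ≈ 0.389.
Interpolate at f ≈ 0.389 with slerp weights a = sin((1−f)δ)/sin δ ≈ 0.885, b = sin(fδ)/sin δ ≈ 0.634.
p = a·p₁ + b·p₂ ≈ (0.366, 0.071, 0.928); φ = arcsin(p_z) ≈ 68.13°, λ = atan2(p_y, p_x) ≈ 10.94°.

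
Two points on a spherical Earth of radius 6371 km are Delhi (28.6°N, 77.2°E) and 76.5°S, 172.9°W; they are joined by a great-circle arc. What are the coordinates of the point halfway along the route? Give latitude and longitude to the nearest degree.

From cos δ = sin φ₁ sin φ₂ + cos φ₁ cos φ₂ cos Δλ, the central angle is δ ≈ 2.136 rad (122.4°).
Interpolate at f = 1/2 with slerp weights a = sin((1−f)δ)/sin δ ≈ 1.037, b = sin(fδ)/sin δ ≈ 1.037.
p = a·p₁ + b·p₂ ≈ (-0.039, 0.858, -0.512); φ = arcsin(p_z) ≈ -30.80°, λ = atan2(p_y, p_x) ≈ 92.57°.

≈ 31°S, 93°E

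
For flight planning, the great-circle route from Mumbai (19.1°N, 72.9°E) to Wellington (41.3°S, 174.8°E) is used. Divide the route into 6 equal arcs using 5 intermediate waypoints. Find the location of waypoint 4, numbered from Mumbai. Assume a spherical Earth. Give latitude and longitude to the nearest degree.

≈ 28°S, 132°E

The haversine formula gives a central angle δ ≈ 1.942 rad (111.2°) between the endpoints.
Interpolate at f = 4/6 with slerp weights a = sin((1−f)δ)/sin δ ≈ 0.647, b = sin(fδ)/sin δ ≈ 1.032.
p = a·p₁ + b·p₂ ≈ (-0.593, 0.655, -0.470); φ = arcsin(p_z) ≈ -28.01°, λ = atan2(p_y, p_x) ≈ 132.15°.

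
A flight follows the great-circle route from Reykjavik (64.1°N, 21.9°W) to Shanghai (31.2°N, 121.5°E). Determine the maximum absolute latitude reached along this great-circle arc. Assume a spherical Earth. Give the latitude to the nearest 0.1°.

≈ 76.9°N

The great circle lies in the plane with unit normal n̂ = (p₁ × p₂)/|p₁ × p₂|.
Here n̂_z ≈ +0.226; the vertex latitude is φ_max = arccos|n̂_z| ≈ 76.9°.
Check via Clairaut: cos φ_max = |cos φ₁| · sin C = cos(64.1°)·sin(31.1°) ≈ 0.226, again giving ≈ 76.9°.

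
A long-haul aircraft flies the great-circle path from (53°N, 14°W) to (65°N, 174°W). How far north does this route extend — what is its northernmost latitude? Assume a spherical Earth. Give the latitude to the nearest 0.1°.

≈ 84.3°N

The great circle lies in the plane with unit normal n̂ = (p₁ × p₂)/|p₁ × p₂|.
Here n̂_z ≈ -0.099; the vertex latitude is φ_max = arccos|n̂_z| ≈ 84.3°.
Check via Clairaut: cos φ_max = |cos φ₁| · sin C = cos(53.0°)·sin(9.5°) ≈ 0.099, again giving ≈ 84.3°.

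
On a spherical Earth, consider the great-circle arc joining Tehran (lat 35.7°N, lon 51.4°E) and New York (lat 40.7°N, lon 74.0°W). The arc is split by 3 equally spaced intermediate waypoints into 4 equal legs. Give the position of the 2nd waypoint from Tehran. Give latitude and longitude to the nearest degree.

Write both endpoints as unit vectors p₁, p₂ with components (cos φ cos λ, cos φ sin λ, sin φ).
The central angle between the endpoints is δ = arccos(p₁·p₂) ≈ 1.547 rad (88.6°).
Interpolate at f = 2/4 with slerp weights a = sin((1−f)δ)/sin δ ≈ 0.699, b = sin(fδ)/sin δ ≈ 0.699.
p = a·p₁ + b·p₂ ≈ (0.500, -0.066, 0.863); φ = arcsin(p_z) ≈ 59.71°, λ = atan2(p_y, p_x) ≈ -7.49°.

≈ lat 60°N, lon 7°W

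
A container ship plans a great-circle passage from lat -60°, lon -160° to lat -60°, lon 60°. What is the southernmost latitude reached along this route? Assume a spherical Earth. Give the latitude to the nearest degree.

≈ -79°

The great circle lies in the plane with unit normal n̂ = (p₁ × p₂)/|p₁ × p₂|.
Here n̂_z ≈ -0.194; the vertex latitude is φ_max = arccos|n̂_z| ≈ 78.8°.
Check via Clairaut: cos φ_max = |cos φ₁| · sin C = cos(60.0°)·sin(157.2°) ≈ 0.194, again giving ≈ 78.8°.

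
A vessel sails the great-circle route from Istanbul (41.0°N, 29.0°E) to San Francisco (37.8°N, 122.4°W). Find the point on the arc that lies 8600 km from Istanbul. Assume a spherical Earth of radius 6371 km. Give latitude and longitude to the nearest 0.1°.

Write both endpoints as unit vectors p₁, p₂ with components (cos φ cos λ, cos φ sin λ, sin φ).
The central angle between the endpoints is δ = arccos(p₁·p₂) ≈ 1.693 rad (97.0°). The total great-circle distance is δ·R ≈ 1.693 × 6371 ≈ 10783 km, so the target fraction is f = 8600/10783 ≈ 0.798.
Interpolate at f ≈ 0.798 with slerp weights a = sin((1−f)δ)/sin δ ≈ 0.339, b = sin(fδ)/sin δ ≈ 0.983.
p = a·p₁ + b·p₂ ≈ (-0.193, -0.532, 0.825); φ = arcsin(p_z) ≈ 55.55°, λ = atan2(p_y, p_x) ≈ -109.92°.

≈ (55.5°N, 109.9°W)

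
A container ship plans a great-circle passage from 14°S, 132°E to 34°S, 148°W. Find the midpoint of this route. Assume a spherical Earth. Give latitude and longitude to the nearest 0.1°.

From cos δ = sin φ₁ sin φ₂ + cos φ₁ cos φ₂ cos Δλ, the central angle is δ ≈ 1.292 rad (74.0°).
Interpolate at f = 1/2 with slerp weights a = sin((1−f)δ)/sin δ ≈ 0.626, b = sin(fδ)/sin δ ≈ 0.626.
p = a·p₁ + b·p₂ ≈ (-0.847, 0.176, -0.502); φ = arcsin(p_z) ≈ -30.11°, λ = atan2(p_y, p_x) ≈ 168.23°.

≈ 30.1°S, 168.2°E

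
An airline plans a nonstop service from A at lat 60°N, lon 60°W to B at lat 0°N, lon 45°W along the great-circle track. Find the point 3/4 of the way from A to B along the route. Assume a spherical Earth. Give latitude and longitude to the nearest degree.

≈ lat 15°N, lon 47°W

Convert each endpoint to a unit vector on the sphere (x = cos φ cos λ, y = cos φ sin λ, z = sin φ).
The central angle between the endpoints is δ = arccos(p₁·p₂) ≈ 1.067 rad (61.1°).
Interpolate at f = 3/4 with slerp weights a = sin((1−f)δ)/sin δ ≈ 0.301, b = sin(fδ)/sin δ ≈ 0.819.
p = a·p₁ + b·p₂ ≈ (0.655, -0.710, 0.261); φ = arcsin(p_z) ≈ 15.11°, λ = atan2(p_y, p_x) ≈ -47.31°.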